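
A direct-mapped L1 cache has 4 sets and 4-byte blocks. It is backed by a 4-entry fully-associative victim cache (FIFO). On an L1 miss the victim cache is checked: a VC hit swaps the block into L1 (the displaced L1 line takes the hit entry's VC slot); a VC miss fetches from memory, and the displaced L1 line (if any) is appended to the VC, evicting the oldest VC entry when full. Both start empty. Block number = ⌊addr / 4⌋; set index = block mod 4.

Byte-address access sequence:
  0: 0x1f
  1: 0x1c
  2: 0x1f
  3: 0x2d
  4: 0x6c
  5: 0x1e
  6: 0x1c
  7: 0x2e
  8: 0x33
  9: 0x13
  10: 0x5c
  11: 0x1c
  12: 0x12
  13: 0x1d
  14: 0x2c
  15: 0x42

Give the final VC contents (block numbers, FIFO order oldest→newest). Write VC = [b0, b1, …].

VC = [23, 12, 7, 4]

  [0] addr=0x1f blk=7 s=3: MISS | VC []
  [1] addr=0x1c blk=7 s=3: L1-HIT | VC []
  [2] addr=0x1f blk=7 s=3: L1-HIT | VC []
  [3] addr=0x2d blk=11 s=3: MISS | VC [7]
  [4] addr=0x6c blk=27 s=3: MISS | VC [7, 11]
  [5] addr=0x1e blk=7 s=3: VC-HIT | VC [27, 11]
  [6] addr=0x1c blk=7 s=3: L1-HIT | VC [27, 11]
  [7] addr=0x2e blk=11 s=3: VC-HIT | VC [27, 7]
  [8] addr=0x33 blk=12 s=0: MISS | VC [27, 7]
  [9] addr=0x13 blk=4 s=0: MISS | VC [27, 7, 12]
  [10] addr=0x5c blk=23 s=3: MISS | VC [27, 7, 12, 11]
  [11] addr=0x1c blk=7 s=3: VC-HIT | VC [27, 23, 12, 11]
  [12] addr=0x12 blk=4 s=0: L1-HIT | VC [27, 23, 12, 11]
  [13] addr=0x1d blk=7 s=3: L1-HIT | VC [27, 23, 12, 11]
  [14] addr=0x2c blk=11 s=3: VC-HIT | VC [27, 23, 12, 7]
  [15] addr=0x42 blk=16 s=0: MISS | VC [23, 12, 7, 4]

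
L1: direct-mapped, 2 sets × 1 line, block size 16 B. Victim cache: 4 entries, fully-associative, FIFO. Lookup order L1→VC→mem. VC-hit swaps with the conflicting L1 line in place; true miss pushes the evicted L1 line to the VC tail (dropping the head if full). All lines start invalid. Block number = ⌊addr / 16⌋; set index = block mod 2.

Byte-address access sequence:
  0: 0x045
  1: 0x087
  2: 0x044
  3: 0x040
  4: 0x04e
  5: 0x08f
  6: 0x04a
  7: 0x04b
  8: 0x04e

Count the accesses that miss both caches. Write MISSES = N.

MISSES = 2

  [0] addr=0x45 blk=4 s=0: MISS | VC []
  [1] addr=0x87 blk=8 s=0: MISS | VC [4]
  [2] addr=0x44 blk=4 s=0: VC-HIT | VC [8]
  [3] addr=0x40 blk=4 s=0: L1-HIT | VC [8]
  [4] addr=0x4e blk=4 s=0: L1-HIT | VC [8]
  [5] addr=0x8f blk=8 s=0: VC-HIT | VC [4]
  [6] addr=0x4a blk=4 s=0: VC-HIT | VC [8]
  [7] addr=0x4b blk=4 s=0: L1-HIT | VC [8]
  [8] addr=0x4e blk=4 s=0: L1-HIT | VC [8]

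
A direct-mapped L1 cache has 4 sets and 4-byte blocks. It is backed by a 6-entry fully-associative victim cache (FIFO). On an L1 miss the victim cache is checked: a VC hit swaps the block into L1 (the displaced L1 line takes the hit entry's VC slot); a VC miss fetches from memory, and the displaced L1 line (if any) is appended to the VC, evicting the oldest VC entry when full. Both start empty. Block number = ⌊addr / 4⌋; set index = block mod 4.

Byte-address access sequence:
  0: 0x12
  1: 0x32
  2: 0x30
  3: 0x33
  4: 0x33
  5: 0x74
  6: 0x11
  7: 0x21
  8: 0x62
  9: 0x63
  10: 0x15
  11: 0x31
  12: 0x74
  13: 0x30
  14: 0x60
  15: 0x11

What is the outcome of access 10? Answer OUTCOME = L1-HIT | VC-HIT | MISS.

OUTCOME = MISS

0: 0x12 (blk 4, set 0) → MISS  vc=[]
1: 0x32 (blk 12, set 0) → MISS  vc=[4]
2: 0x30 (blk 12, set 0) → L1-HIT  vc=[4]
3: 0x33 (blk 12, set 0) → L1-HIT  vc=[4]
4: 0x33 (blk 12, set 0) → L1-HIT  vc=[4]
5: 0x74 (blk 29, set 1) → MISS  vc=[4]
6: 0x11 (blk 4, set 0) → VC-HIT  vc=[12]
7: 0x21 (blk 8, set 0) → MISS  vc=[12, 4]
8: 0x62 (blk 24, set 0) → MISS  vc=[12, 4, 8]
9: 0x63 (blk 24, set 0) → L1-HIT  vc=[12, 4, 8]
10: 0x15 (blk 5, set 1) → MISS  vc=[12, 4, 8, 29]
11: 0x31 (blk 12, set 0) → VC-HIT  vc=[24, 4, 8, 29]
12: 0x74 (blk 29, set 1) → VC-HIT  vc=[24, 4, 8, 5]
13: 0x30 (blk 12, set 0) → L1-HIT  vc=[24, 4, 8, 5]
14: 0x60 (blk 24, set 0) → VC-HIT  vc=[12, 4, 8, 5]
15: 0x11 (blk 4, set 0) → VC-HIT  vc=[12, 24, 8, 5]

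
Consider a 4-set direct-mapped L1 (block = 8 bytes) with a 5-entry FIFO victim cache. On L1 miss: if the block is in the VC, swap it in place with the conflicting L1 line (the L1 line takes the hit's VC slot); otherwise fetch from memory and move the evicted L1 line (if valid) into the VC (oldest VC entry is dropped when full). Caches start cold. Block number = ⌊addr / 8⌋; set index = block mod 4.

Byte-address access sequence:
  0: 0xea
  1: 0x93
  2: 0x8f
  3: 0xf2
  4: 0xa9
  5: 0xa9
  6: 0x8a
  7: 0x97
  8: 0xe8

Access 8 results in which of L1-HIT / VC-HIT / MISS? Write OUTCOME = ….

  [0] addr=0xea blk=29 s=1: MISS | VC []
  [1] addr=0x93 blk=18 s=2: MISS | VC []
  [2] addr=0x8f blk=17 s=1: MISS | VC [29]
  [3] addr=0xf2 blk=30 s=2: MISS | VC [29, 18]
  [4] addr=0xa9 blk=21 s=1: MISS | VC [29, 18, 17]
  [5] addr=0xa9 blk=21 s=1: L1-HIT | VC [29, 18, 17]
  [6] addr=0x8a blk=17 s=1: VC-HIT | VC [29, 18, 21]
  [7] addr=0x97 blk=18 s=2: VC-HIT | VC [29, 30, 21]
  [8] addr=0xe8 blk=29 s=1: VC-HIT | VC [17, 30, 21]

OUTCOME = VC-HIT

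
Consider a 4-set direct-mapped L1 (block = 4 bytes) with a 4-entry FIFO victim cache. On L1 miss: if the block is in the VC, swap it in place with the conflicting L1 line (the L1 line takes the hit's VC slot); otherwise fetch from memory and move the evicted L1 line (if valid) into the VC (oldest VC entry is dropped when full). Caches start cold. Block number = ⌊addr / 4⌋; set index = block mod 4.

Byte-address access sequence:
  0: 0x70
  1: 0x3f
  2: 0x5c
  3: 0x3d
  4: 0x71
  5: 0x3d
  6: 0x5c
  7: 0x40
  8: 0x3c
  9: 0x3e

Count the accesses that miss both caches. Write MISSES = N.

#0 0x70→b28/s0 MISS; vc=[]
#1 0x3f→b15/s3 MISS; vc=[]
#2 0x5c→b23/s3 MISS; vc=[15]
#3 0x3d→b15/s3 VC-HIT; vc=[23]
#4 0x71→b28/s0 L1-HIT; vc=[23]
#5 0x3d→b15/s3 L1-HIT; vc=[23]
#6 0x5c→b23/s3 VC-HIT; vc=[15]
#7 0x40→b16/s0 MISS; vc=[15,28]
#8 0x3c→b15/s3 VC-HIT; vc=[23,28]
#9 0x3e→b15/s3 L1-HIT; vc=[23,28]

MISSES = 4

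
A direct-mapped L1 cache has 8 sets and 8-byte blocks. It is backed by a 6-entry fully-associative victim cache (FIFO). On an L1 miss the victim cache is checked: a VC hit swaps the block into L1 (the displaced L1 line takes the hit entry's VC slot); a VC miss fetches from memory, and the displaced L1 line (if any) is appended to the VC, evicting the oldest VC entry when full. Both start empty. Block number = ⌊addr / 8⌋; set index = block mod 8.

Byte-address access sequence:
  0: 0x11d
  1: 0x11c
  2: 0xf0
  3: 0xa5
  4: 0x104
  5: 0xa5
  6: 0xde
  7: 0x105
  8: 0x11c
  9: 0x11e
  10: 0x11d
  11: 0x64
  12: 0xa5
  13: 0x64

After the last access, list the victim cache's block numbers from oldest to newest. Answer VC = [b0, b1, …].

#0 0x11d→b35/s3 MISS; vc=[]
#1 0x11c→b35/s3 L1-HIT; vc=[]
#2 0xf0→b30/s6 MISS; vc=[]
#3 0xa5→b20/s4 MISS; vc=[]
#4 0x104→b32/s0 MISS; vc=[]
#5 0xa5→b20/s4 L1-HIT; vc=[]
#6 0xde→b27/s3 MISS; vc=[35]
#7 0x105→b32/s0 L1-HIT; vc=[35]
#8 0x11c→b35/s3 VC-HIT; vc=[27]
#9 0x11e→b35/s3 L1-HIT; vc=[27]
#10 0x11d→b35/s3 L1-HIT; vc=[27]
#11 0x64→b12/s4 MISS; vc=[27,20]
#12 0xa5→b20/s4 VC-HIT; vc=[27,12]
#13 0x64→b12/s4 VC-HIT; vc=[27,20]

VC = [27, 20]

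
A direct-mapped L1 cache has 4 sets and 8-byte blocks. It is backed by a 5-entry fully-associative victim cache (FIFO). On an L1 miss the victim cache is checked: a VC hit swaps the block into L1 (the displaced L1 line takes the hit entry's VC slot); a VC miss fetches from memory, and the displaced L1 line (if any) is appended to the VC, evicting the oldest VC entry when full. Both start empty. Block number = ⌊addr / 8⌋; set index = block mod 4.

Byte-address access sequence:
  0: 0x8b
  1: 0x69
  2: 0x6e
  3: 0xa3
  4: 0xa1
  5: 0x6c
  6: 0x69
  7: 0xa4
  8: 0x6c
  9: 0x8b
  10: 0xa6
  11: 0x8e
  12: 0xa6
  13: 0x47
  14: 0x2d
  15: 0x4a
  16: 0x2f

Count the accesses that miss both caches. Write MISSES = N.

  [0] addr=0x8b blk=17 s=1: MISS | VC []
  [1] addr=0x69 blk=13 s=1: MISS | VC [17]
  [2] addr=0x6e blk=13 s=1: L1-HIT | VC [17]
  [3] addr=0xa3 blk=20 s=0: MISS | VC [17]
  [4] addr=0xa1 blk=20 s=0: L1-HIT | VC [17]
  [5] addr=0x6c blk=13 s=1: L1-HIT | VC [17]
  [6] addr=0x69 blk=13 s=1: L1-HIT | VC [17]
  [7] addr=0xa4 blk=20 s=0: L1-HIT | VC [17]
  [8] addr=0x6c blk=13 s=1: L1-HIT | VC [17]
  [9] addr=0x8b blk=17 s=1: VC-HIT | VC [13]
  [10] addr=0xa6 blk=20 s=0: L1-HIT | VC [13]
  [11] addr=0x8e blk=17 s=1: L1-HIT | VC [13]
  [12] addr=0xa6 blk=20 s=0: L1-HIT | VC [13]
  [13] addr=0x47 blk=8 s=0: MISS | VC [13, 20]
  [14] addr=0x2d blk=5 s=1: MISS | VC [13, 20, 17]
  [15] addr=0x4a blk=9 s=1: MISS | VC [13, 20, 17, 5]
  [16] addr=0x2f blk=5 s=1: VC-HIT | VC [13, 20, 17, 9]

MISSES = 6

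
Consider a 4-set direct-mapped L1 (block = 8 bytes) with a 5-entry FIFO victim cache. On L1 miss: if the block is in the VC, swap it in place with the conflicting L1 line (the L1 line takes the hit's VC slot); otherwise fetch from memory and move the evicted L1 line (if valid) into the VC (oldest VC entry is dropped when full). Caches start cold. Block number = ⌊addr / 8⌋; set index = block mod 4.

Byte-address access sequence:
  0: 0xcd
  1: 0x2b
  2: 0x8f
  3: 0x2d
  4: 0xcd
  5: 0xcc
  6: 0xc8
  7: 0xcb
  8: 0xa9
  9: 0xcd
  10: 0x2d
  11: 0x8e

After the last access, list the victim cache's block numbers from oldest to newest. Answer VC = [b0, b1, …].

0: 0xcd (blk 25, set 1) → MISS  vc=[]
1: 0x2b (blk 5, set 1) → MISS  vc=[25]
2: 0x8f (blk 17, set 1) → MISS  vc=[25, 5]
3: 0x2d (blk 5, set 1) → VC-HIT  vc=[25, 17]
4: 0xcd (blk 25, set 1) → VC-HIT  vc=[5, 17]
5: 0xcc (blk 25, set 1) → L1-HIT  vc=[5, 17]
6: 0xc8 (blk 25, set 1) → L1-HIT  vc=[5, 17]
7: 0xcb (blk 25, set 1) → L1-HIT  vc=[5, 17]
8: 0xa9 (blk 21, set 1) → MISS  vc=[5, 17, 25]
9: 0xcd (blk 25, set 1) → VC-HIT  vc=[5, 17, 21]
10: 0x2d (blk 5, set 1) → VC-HIT  vc=[25, 17, 21]
11: 0x8e (blk 17, set 1) → VC-HIT  vc=[25, 5, 21]

VC = [25, 5, 21]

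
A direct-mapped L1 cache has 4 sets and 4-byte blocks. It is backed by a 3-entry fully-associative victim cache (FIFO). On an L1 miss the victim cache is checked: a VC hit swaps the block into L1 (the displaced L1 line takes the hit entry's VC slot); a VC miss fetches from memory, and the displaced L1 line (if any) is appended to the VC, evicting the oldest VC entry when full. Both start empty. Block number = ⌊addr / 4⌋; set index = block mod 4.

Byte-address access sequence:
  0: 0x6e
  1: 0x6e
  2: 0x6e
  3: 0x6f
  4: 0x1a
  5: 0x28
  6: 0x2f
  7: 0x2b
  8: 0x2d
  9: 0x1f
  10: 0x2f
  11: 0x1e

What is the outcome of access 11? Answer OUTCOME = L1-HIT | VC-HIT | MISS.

OUTCOME = VC-HIT

  [0] addr=0x6e blk=27 s=3: MISS | VC []
  [1] addr=0x6e blk=27 s=3: L1-HIT | VC []
  [2] addr=0x6e blk=27 s=3: L1-HIT | VC []
  [3] addr=0x6f blk=27 s=3: L1-HIT | VC []
  [4] addr=0x1a blk=6 s=2: MISS | VC []
  [5] addr=0x28 blk=10 s=2: MISS | VC [6]
  [6] addr=0x2f blk=11 s=3: MISS | VC [6, 27]
  [7] addr=0x2b blk=10 s=2: L1-HIT | VC [6, 27]
  [8] addr=0x2d blk=11 s=3: L1-HIT | VC [6, 27]
  [9] addr=0x1f blk=7 s=3: MISS | VC [6, 27, 11]
  [10] addr=0x2f blk=11 s=3: VC-HIT | VC [6, 27, 7]
  [11] addr=0x1e blk=7 s=3: VC-HIT | VC [6, 27, 11]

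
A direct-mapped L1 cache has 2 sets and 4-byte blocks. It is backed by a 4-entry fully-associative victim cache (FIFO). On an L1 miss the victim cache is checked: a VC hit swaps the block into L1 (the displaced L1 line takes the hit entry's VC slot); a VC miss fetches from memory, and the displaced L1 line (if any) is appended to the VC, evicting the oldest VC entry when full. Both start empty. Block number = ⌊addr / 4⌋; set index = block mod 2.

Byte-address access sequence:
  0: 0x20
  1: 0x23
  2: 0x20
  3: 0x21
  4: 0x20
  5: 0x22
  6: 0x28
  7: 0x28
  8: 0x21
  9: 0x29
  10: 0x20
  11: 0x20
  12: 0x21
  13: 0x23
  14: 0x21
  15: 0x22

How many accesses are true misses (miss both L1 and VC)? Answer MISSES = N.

0: 0x20 (blk 8, set 0) → MISS  vc=[]
1: 0x23 (blk 8, set 0) → L1-HIT  vc=[]
2: 0x20 (blk 8, set 0) → L1-HIT  vc=[]
3: 0x21 (blk 8, set 0) → L1-HIT  vc=[]
4: 0x20 (blk 8, set 0) → L1-HIT  vc=[]
5: 0x22 (blk 8, set 0) → L1-HIT  vc=[]
6: 0x28 (blk 10, set 0) → MISS  vc=[8]
7: 0x28 (blk 10, set 0) → L1-HIT  vc=[8]
8: 0x21 (blk 8, set 0) → VC-HIT  vc=[10]
9: 0x29 (blk 10, set 0) → VC-HIT  vc=[8]
10: 0x20 (blk 8, set 0) → VC-HIT  vc=[10]
11: 0x20 (blk 8, set 0) → L1-HIT  vc=[10]
12: 0x21 (blk 8, set 0) → L1-HIT  vc=[10]
13: 0x23 (blk 8, set 0) → L1-HIT  vc=[10]
14: 0x21 (blk 8, set 0) → L1-HIT  vc=[10]
15: 0x22 (blk 8, set 0) → L1-HIT  vc=[10]

MISSES = 2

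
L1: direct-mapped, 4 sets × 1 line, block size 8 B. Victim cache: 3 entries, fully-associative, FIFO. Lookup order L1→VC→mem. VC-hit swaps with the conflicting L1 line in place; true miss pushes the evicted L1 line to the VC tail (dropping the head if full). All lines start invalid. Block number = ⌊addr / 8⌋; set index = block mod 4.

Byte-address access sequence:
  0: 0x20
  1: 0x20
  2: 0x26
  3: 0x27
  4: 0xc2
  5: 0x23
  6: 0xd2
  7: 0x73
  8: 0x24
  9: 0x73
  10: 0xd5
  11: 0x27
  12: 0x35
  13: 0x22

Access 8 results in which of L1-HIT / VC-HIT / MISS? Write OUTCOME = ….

#0 0x20→b4/s0 MISS; vc=[]
#1 0x20→b4/s0 L1-HIT; vc=[]
#2 0x26→b4/s0 L1-HIT; vc=[]
#3 0x27→b4/s0 L1-HIT; vc=[]
#4 0xc2→b24/s0 MISS; vc=[4]
#5 0x23→b4/s0 VC-HIT; vc=[24]
#6 0xd2→b26/s2 MISS; vc=[24]
#7 0x73→b14/s2 MISS; vc=[24,26]
#8 0x24→b4/s0 L1-HIT; vc=[24,26]
#9 0x73→b14/s2 L1-HIT; vc=[24,26]
#10 0xd5→b26/s2 VC-HIT; vc=[24,14]
#11 0x27→b4/s0 L1-HIT; vc=[24,14]
#12 0x35→b6/s2 MISS; vc=[24,14,26]
#13 0x22→b4/s0 L1-HIT; vc=[24,14,26]

OUTCOME = L1-HIT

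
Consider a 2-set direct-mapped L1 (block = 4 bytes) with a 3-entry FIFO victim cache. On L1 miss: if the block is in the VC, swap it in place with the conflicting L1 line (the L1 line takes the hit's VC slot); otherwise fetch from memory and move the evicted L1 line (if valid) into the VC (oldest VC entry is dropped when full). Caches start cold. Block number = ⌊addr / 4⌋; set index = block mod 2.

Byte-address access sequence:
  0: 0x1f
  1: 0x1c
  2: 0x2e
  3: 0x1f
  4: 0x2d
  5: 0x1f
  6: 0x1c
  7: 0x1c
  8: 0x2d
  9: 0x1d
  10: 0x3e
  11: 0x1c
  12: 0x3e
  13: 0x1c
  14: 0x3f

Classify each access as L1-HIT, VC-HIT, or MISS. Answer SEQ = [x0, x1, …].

SEQ = [MISS, L1-HIT, MISS, VC-HIT, VC-HIT, VC-HIT, L1-HIT, L1-HIT, VC-HIT, VC-HIT, MISS, VC-HIT, VC-HIT, VC-HIT, VC-HIT]

  [0] addr=0x1f blk=7 s=1: MISS | VC []
  [1] addr=0x1c blk=7 s=1: L1-HIT | VC []
  [2] addr=0x2e blk=11 s=1: MISS | VC [7]
  [3] addr=0x1f blk=7 s=1: VC-HIT | VC [11]
  [4] addr=0x2d blk=11 s=1: VC-HIT | VC [7]
  [5] addr=0x1f blk=7 s=1: VC-HIT | VC [11]
  [6] addr=0x1c blk=7 s=1: L1-HIT | VC [11]
  [7] addr=0x1c blk=7 s=1: L1-HIT | VC [11]
  [8] addr=0x2d blk=11 s=1: VC-HIT | VC [7]
  [9] addr=0x1d blk=7 s=1: VC-HIT | VC [11]
  [10] addr=0x3e blk=15 s=1: MISS | VC [11, 7]
  [11] addr=0x1c blk=7 s=1: VC-HIT | VC [11, 15]
  [12] addr=0x3e blk=15 s=1: VC-HIT | VC [11, 7]
  [13] addr=0x1c blk=7 s=1: VC-HIT | VC [11, 15]
  [14] addr=0x3f blk=15 s=1: VC-HIT | VC [11, 7]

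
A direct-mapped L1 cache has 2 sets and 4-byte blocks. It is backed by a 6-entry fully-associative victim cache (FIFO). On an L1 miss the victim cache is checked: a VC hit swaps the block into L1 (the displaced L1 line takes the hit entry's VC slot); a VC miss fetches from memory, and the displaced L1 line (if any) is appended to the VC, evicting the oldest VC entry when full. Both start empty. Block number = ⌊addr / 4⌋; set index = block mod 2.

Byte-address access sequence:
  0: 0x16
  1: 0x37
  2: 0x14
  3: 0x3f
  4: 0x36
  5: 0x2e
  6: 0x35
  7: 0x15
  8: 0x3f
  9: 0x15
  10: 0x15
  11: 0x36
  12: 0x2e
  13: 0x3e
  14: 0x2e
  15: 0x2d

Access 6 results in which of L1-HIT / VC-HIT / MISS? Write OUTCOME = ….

0: 0x16 (blk 5, set 1) → MISS  vc=[]
1: 0x37 (blk 13, set 1) → MISS  vc=[5]
2: 0x14 (blk 5, set 1) → VC-HIT  vc=[13]
3: 0x3f (blk 15, set 1) → MISS  vc=[13, 5]
4: 0x36 (blk 13, set 1) → VC-HIT  vc=[15, 5]
5: 0x2e (blk 11, set 1) → MISS  vc=[15, 5, 13]
6: 0x35 (blk 13, set 1) → VC-HIT  vc=[15, 5, 11]
7: 0x15 (blk 5, set 1) → VC-HIT  vc=[15, 13, 11]
8: 0x3f (blk 15, set 1) → VC-HIT  vc=[5, 13, 11]
9: 0x15 (blk 5, set 1) → VC-HIT  vc=[15, 13, 11]
10: 0x15 (blk 5, set 1) → L1-HIT  vc=[15, 13, 11]
11: 0x36 (blk 13, set 1) → VC-HIT  vc=[15, 5, 11]
12: 0x2e (blk 11, set 1) → VC-HIT  vc=[15, 5, 13]
13: 0x3e (blk 15, set 1) → VC-HIT  vc=[11, 5, 13]
14: 0x2e (blk 11, set 1) → VC-HIT  vc=[15, 5, 13]
15: 0x2d (blk 11, set 1) → L1-HIT  vc=[15, 5, 13]

OUTCOME = VC-HIT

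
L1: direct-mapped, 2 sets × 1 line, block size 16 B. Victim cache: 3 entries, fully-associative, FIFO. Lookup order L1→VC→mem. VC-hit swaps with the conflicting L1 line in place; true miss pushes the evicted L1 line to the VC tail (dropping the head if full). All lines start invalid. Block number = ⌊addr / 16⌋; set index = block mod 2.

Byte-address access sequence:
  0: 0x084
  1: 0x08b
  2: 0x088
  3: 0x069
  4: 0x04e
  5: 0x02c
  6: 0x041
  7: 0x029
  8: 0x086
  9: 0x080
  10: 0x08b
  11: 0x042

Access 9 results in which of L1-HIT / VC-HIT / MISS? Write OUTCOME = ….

0: 0x84 (blk 8, set 0) → MISS  vc=[]
1: 0x8b (blk 8, set 0) → L1-HIT  vc=[]
2: 0x88 (blk 8, set 0) → L1-HIT  vc=[]
3: 0x69 (blk 6, set 0) → MISS  vc=[8]
4: 0x4e (blk 4, set 0) → MISS  vc=[8, 6]
5: 0x2c (blk 2, set 0) → MISS  vc=[8, 6, 4]
6: 0x41 (blk 4, set 0) → VC-HIT  vc=[8, 6, 2]
7: 0x29 (blk 2, set 0) → VC-HIT  vc=[8, 6, 4]
8: 0x86 (blk 8, set 0) → VC-HIT  vc=[2, 6, 4]
9: 0x80 (blk 8, set 0) → L1-HIT  vc=[2, 6, 4]
10: 0x8b (blk 8, set 0) → L1-HIT  vc=[2, 6, 4]
11: 0x42 (blk 4, set 0) → VC-HIT  vc=[2, 6, 8]

OUTCOME = L1-HIT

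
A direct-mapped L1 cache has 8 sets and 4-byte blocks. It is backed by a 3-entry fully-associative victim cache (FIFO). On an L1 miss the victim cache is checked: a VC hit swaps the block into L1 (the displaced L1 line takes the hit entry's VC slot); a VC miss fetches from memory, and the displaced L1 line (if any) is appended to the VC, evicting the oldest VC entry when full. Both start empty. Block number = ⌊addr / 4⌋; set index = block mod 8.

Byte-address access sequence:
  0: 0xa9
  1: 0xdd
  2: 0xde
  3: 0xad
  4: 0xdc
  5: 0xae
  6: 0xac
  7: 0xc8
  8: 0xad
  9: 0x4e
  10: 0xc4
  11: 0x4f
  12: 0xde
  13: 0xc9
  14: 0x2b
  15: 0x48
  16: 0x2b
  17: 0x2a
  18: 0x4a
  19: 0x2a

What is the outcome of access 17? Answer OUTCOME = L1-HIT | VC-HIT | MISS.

OUTCOME = L1-HIT

0: 0xa9 (blk 42, set 2) → MISS  vc=[]
1: 0xdd (blk 55, set 7) → MISS  vc=[]
2: 0xde (blk 55, set 7) → L1-HIT  vc=[]
3: 0xad (blk 43, set 3) → MISS  vc=[]
4: 0xdc (blk 55, set 7) → L1-HIT  vc=[]
5: 0xae (blk 43, set 3) → L1-HIT  vc=[]
6: 0xac (blk 43, set 3) → L1-HIT  vc=[]
7: 0xc8 (blk 50, set 2) → MISS  vc=[42]
8: 0xad (blk 43, set 3) → L1-HIT  vc=[42]
9: 0x4e (blk 19, set 3) → MISS  vc=[42, 43]
10: 0xc4 (blk 49, set 1) → MISS  vc=[42, 43]
11: 0x4f (blk 19, set 3) → L1-HIT  vc=[42, 43]
12: 0xde (blk 55, set 7) → L1-HIT  vc=[42, 43]
13: 0xc9 (blk 50, set 2) → L1-HIT  vc=[42, 43]
14: 0x2b (blk 10, set 2) → MISS  vc=[42, 43, 50]
15: 0x48 (blk 18, set 2) → MISS  vc=[43, 50, 10]
16: 0x2b (blk 10, set 2) → VC-HIT  vc=[43, 50, 18]
17: 0x2a (blk 10, set 2) → L1-HIT  vc=[43, 50, 18]
18: 0x4a (blk 18, set 2) → VC-HIT  vc=[43, 50, 10]
19: 0x2a (blk 10, set 2) → VC-HIT  vc=[43, 50, 18]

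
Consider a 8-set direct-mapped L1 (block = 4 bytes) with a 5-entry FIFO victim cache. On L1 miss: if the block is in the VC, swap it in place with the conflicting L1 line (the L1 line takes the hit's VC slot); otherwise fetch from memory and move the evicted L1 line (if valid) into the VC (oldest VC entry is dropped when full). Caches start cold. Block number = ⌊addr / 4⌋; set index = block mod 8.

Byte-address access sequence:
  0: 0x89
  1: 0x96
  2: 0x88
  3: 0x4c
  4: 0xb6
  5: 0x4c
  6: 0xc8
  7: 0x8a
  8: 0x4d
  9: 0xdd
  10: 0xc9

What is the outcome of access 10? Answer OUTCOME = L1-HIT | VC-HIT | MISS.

0: 0x89 (blk 34, set 2) → MISS  vc=[]
1: 0x96 (blk 37, set 5) → MISS  vc=[]
2: 0x88 (blk 34, set 2) → L1-HIT  vc=[]
3: 0x4c (blk 19, set 3) → MISS  vc=[]
4: 0xb6 (blk 45, set 5) → MISS  vc=[37]
5: 0x4c (blk 19, set 3) → L1-HIT  vc=[37]
6: 0xc8 (blk 50, set 2) → MISS  vc=[37, 34]
7: 0x8a (blk 34, set 2) → VC-HIT  vc=[37, 50]
8: 0x4d (blk 19, set 3) → L1-HIT  vc=[37, 50]
9: 0xdd (blk 55, set 7) → MISS  vc=[37, 50]
10: 0xc9 (blk 50, set 2) → VC-HIT  vc=[37, 34]

OUTCOME = VC-HIT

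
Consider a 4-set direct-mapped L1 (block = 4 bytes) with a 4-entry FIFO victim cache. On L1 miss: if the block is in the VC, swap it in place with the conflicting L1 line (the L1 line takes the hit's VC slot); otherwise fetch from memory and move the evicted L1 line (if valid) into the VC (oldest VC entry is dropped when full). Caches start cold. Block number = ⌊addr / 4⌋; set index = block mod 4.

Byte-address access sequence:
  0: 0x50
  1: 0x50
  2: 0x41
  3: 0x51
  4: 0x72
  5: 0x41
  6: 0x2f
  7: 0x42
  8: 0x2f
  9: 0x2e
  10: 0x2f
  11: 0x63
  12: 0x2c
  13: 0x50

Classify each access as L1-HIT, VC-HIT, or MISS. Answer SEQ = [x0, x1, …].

SEQ = [MISS, L1-HIT, MISS, VC-HIT, MISS, VC-HIT, MISS, L1-HIT, L1-HIT, L1-HIT, L1-HIT, MISS, L1-HIT, VC-HIT]

  [0] addr=0x50 blk=20 s=0: MISS | VC []
  [1] addr=0x50 blk=20 s=0: L1-HIT | VC []
  [2] addr=0x41 blk=16 s=0: MISS | VC [20]
  [3] addr=0x51 blk=20 s=0: VC-HIT | VC [16]
  [4] addr=0x72 blk=28 s=0: MISS | VC [16, 20]
  [5] addr=0x41 blk=16 s=0: VC-HIT | VC [28, 20]
  [6] addr=0x2f blk=11 s=3: MISS | VC [28, 20]
  [7] addr=0x42 blk=16 s=0: L1-HIT | VC [28, 20]
  [8] addr=0x2f blk=11 s=3: L1-HIT | VC [28, 20]
  [9] addr=0x2e blk=11 s=3: L1-HIT | VC [28, 20]
  [10] addr=0x2f blk=11 s=3: L1-HIT | VC [28, 20]
  [11] addr=0x63 blk=24 s=0: MISS | VC [28, 20, 16]
  [12] addr=0x2c blk=11 s=3: L1-HIT | VC [28, 20, 16]
  [13] addr=0x50 blk=20 s=0: VC-HIT | VC [28, 24, 16]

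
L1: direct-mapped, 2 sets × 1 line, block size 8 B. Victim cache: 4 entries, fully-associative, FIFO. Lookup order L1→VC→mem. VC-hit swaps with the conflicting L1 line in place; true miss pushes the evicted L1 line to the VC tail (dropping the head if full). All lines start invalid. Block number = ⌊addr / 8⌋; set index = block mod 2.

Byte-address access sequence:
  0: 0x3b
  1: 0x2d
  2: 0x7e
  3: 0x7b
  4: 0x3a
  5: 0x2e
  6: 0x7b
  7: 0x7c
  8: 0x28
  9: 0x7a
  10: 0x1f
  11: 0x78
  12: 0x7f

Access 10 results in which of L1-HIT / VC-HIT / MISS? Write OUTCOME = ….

OUTCOME = MISS

#0 0x3b→b7/s1 MISS; vc=[]
#1 0x2d→b5/s1 MISS; vc=[7]
#2 0x7e→b15/s1 MISS; vc=[7,5]
#3 0x7b→b15/s1 L1-HIT; vc=[7,5]
#4 0x3a→b7/s1 VC-HIT; vc=[15,5]
#5 0x2e→b5/s1 VC-HIT; vc=[15,7]
#6 0x7b→b15/s1 VC-HIT; vc=[5,7]
#7 0x7c→b15/s1 L1-HIT; vc=[5,7]
#8 0x28→b5/s1 VC-HIT; vc=[15,7]
#9 0x7a→b15/s1 VC-HIT; vc=[5,7]
#10 0x1f→b3/s1 MISS; vc=[5,7,15]
#11 0x78→b15/s1 VC-HIT; vc=[5,7,3]
#12 0x7f→b15/s1 L1-HIT; vc=[5,7,3]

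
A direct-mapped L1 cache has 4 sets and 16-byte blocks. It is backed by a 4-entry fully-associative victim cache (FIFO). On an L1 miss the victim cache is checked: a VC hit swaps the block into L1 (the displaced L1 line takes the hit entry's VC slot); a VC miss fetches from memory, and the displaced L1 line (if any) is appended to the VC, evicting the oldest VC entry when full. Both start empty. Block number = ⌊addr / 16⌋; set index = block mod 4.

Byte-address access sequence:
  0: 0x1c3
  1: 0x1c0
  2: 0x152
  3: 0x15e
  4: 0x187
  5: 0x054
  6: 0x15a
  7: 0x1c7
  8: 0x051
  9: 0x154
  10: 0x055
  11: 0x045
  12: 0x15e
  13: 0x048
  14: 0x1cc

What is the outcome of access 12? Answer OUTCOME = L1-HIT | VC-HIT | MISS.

OUTCOME = VC-HIT

#0 0x1c3→b28/s0 MISS; vc=[]
#1 0x1c0→b28/s0 L1-HIT; vc=[]
#2 0x152→b21/s1 MISS; vc=[]
#3 0x15e→b21/s1 L1-HIT; vc=[]
#4 0x187→b24/s0 MISS; vc=[28]
#5 0x54→b5/s1 MISS; vc=[28,21]
#6 0x15a→b21/s1 VC-HIT; vc=[28,5]
#7 0x1c7→b28/s0 VC-HIT; vc=[24,5]
#8 0x51→b5/s1 VC-HIT; vc=[24,21]
#9 0x154→b21/s1 VC-HIT; vc=[24,5]
#10 0x55→b5/s1 VC-HIT; vc=[24,21]
#11 0x45→b4/s0 MISS; vc=[24,21,28]
#12 0x15e→b21/s1 VC-HIT; vc=[24,5,28]
#13 0x48→b4/s0 L1-HIT; vc=[24,5,28]
#14 0x1cc→b28/s0 VC-HIT; vc=[24,5,4]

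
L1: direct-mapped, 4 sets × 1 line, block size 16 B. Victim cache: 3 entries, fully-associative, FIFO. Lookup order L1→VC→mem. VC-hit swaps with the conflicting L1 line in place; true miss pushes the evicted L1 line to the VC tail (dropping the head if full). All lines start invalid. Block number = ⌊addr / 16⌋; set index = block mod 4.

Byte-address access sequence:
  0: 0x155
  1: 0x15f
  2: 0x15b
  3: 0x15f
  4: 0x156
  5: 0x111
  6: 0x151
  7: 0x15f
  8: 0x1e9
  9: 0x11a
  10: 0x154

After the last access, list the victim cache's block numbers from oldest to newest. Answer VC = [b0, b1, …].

VC = [17]

  [0] addr=0x155 blk=21 s=1: MISS | VC []
  [1] addr=0x15f blk=21 s=1: L1-HIT | VC []
  [2] addr=0x15b blk=21 s=1: L1-HIT | VC []
  [3] addr=0x15f blk=21 s=1: L1-HIT | VC []
  [4] addr=0x156 blk=21 s=1: L1-HIT | VC []
  [5] addr=0x111 blk=17 s=1: MISS | VC [21]
  [6] addr=0x151 blk=21 s=1: VC-HIT | VC [17]
  [7] addr=0x15f blk=21 s=1: L1-HIT | VC [17]
  [8] addr=0x1e9 blk=30 s=2: MISS | VC [17]
  [9] addr=0x11a blk=17 s=1: VC-HIT | VC [21]
  [10] addr=0x154 blk=21 s=1: VC-HIT | VC [17]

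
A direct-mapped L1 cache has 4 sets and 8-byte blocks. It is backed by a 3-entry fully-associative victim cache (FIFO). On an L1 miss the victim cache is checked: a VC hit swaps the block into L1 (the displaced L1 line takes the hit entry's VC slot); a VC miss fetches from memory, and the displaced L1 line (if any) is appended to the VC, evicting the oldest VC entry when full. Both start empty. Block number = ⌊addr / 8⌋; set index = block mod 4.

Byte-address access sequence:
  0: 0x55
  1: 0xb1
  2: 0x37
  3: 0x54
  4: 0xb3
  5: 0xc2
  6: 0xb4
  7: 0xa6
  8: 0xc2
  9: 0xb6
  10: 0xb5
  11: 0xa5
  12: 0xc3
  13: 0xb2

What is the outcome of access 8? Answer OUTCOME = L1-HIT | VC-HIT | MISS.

OUTCOME = VC-HIT

#0 0x55→b10/s2 MISS; vc=[]
#1 0xb1→b22/s2 MISS; vc=[10]
#2 0x37→b6/s2 MISS; vc=[10,22]
#3 0x54→b10/s2 VC-HIT; vc=[6,22]
#4 0xb3→b22/s2 VC-HIT; vc=[6,10]
#5 0xc2→b24/s0 MISS; vc=[6,10]
#6 0xb4→b22/s2 L1-HIT; vc=[6,10]
#7 0xa6→b20/s0 MISS; vc=[6,10,24]
#8 0xc2→b24/s0 VC-HIT; vc=[6,10,20]
#9 0xb6→b22/s2 L1-HIT; vc=[6,10,20]
#10 0xb5→b22/s2 L1-HIT; vc=[6,10,20]
#11 0xa5→b20/s0 VC-HIT; vc=[6,10,24]
#12 0xc3→b24/s0 VC-HIT; vc=[6,10,20]
#13 0xb2→b22/s2 L1-HIT; vc=[6,10,20]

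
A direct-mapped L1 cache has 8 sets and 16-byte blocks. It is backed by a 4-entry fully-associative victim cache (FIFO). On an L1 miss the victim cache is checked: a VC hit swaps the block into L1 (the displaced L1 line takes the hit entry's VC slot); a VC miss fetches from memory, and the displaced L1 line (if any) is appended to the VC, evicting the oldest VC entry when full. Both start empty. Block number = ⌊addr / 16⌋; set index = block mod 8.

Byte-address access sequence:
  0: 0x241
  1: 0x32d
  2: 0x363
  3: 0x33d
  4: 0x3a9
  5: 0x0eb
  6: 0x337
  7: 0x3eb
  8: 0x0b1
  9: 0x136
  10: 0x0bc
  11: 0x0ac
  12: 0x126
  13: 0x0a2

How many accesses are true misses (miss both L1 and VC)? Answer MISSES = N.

MISSES = 11

#0 0x241→b36/s4 MISS; vc=[]
#1 0x32d→b50/s2 MISS; vc=[]
#2 0x363→b54/s6 MISS; vc=[]
#3 0x33d→b51/s3 MISS; vc=[]
#4 0x3a9→b58/s2 MISS; vc=[50]
#5 0xeb→b14/s6 MISS; vc=[50,54]
#6 0x337→b51/s3 L1-HIT; vc=[50,54]
#7 0x3eb→b62/s6 MISS; vc=[50,54,14]
#8 0xb1→b11/s3 MISS; vc=[50,54,14,51]
#9 0x136→b19/s3 MISS; vc=[54,14,51,11]
#10 0xbc→b11/s3 VC-HIT; vc=[54,14,51,19]
#11 0xac→b10/s2 MISS; vc=[14,51,19,58]
#12 0x126→b18/s2 MISS; vc=[51,19,58,10]
#13 0xa2→b10/s2 VC-HIT; vc=[51,19,58,18]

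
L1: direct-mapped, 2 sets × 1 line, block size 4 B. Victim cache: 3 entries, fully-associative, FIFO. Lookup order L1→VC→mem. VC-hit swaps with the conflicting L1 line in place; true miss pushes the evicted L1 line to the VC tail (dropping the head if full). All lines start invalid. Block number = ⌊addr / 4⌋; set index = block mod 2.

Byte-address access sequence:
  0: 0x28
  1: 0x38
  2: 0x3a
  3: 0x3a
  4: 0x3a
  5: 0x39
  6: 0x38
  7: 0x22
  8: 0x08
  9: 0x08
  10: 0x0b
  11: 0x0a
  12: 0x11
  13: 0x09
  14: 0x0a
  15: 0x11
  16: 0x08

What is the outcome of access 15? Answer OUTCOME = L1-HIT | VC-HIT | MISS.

OUTCOME = VC-HIT

#0 0x28→b10/s0 MISS; vc=[]
#1 0x38→b14/s0 MISS; vc=[10]
#2 0x3a→b14/s0 L1-HIT; vc=[10]
#3 0x3a→b14/s0 L1-HIT; vc=[10]
#4 0x3a→b14/s0 L1-HIT; vc=[10]
#5 0x39→b14/s0 L1-HIT; vc=[10]
#6 0x38→b14/s0 L1-HIT; vc=[10]
#7 0x22→b8/s0 MISS; vc=[10,14]
#8 0x8→b2/s0 MISS; vc=[10,14,8]
#9 0x8→b2/s0 L1-HIT; vc=[10,14,8]
#10 0xb→b2/s0 L1-HIT; vc=[10,14,8]
#11 0xa→b2/s0 L1-HIT; vc=[10,14,8]
#12 0x11→b4/s0 MISS; vc=[14,8,2]
#13 0x9→b2/s0 VC-HIT; vc=[14,8,4]
#14 0xa→b2/s0 L1-HIT; vc=[14,8,4]
#15 0x11→b4/s0 VC-HIT; vc=[14,8,2]
#16 0x8→b2/s0 VC-HIT; vc=[14,8,4]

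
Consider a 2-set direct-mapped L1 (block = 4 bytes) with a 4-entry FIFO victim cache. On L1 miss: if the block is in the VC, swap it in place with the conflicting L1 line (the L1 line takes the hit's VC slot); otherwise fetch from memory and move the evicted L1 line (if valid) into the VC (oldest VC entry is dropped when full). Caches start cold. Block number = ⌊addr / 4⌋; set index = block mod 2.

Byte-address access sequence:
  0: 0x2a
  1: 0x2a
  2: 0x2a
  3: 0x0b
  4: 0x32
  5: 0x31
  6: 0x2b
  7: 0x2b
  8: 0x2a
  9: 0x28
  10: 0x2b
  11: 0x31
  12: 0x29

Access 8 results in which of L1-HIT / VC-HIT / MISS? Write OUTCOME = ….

0: 0x2a (blk 10, set 0) → MISS  vc=[]
1: 0x2a (blk 10, set 0) → L1-HIT  vc=[]
2: 0x2a (blk 10, set 0) → L1-HIT  vc=[]
3: 0xb (blk 2, set 0) → MISS  vc=[10]
4: 0x32 (blk 12, set 0) → MISS  vc=[10, 2]
5: 0x31 (blk 12, set 0) → L1-HIT  vc=[10, 2]
6: 0x2b (blk 10, set 0) → VC-HIT  vc=[12, 2]
7: 0x2b (blk 10, set 0) → L1-HIT  vc=[12, 2]
8: 0x2a (blk 10, set 0) → L1-HIT  vc=[12, 2]
9: 0x28 (blk 10, set 0) → L1-HIT  vc=[12, 2]
10: 0x2b (blk 10, set 0) → L1-HIT  vc=[12, 2]
11: 0x31 (blk 12, set 0) → VC-HIT  vc=[10, 2]
12: 0x29 (blk 10, set 0) → VC-HIT  vc=[12, 2]

OUTCOME = L1-HIT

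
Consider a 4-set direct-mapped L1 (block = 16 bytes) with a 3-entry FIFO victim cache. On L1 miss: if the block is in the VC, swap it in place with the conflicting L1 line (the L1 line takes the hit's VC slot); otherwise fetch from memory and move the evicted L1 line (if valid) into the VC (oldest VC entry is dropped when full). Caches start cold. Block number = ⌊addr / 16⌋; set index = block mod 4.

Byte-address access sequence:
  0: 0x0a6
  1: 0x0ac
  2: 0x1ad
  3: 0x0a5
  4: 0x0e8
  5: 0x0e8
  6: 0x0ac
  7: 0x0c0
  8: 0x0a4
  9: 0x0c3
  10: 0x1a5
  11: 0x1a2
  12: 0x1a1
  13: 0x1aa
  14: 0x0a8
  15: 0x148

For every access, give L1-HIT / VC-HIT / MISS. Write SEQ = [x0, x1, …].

SEQ = [MISS, L1-HIT, MISS, VC-HIT, MISS, L1-HIT, VC-HIT, MISS, L1-HIT, L1-HIT, VC-HIT, L1-HIT, L1-HIT, L1-HIT, VC-HIT, MISS]

#0 0xa6→b10/s2 MISS; vc=[]
#1 0xac→b10/s2 L1-HIT; vc=[]
#2 0x1ad→b26/s2 MISS; vc=[10]
#3 0xa5→b10/s2 VC-HIT; vc=[26]
#4 0xe8→b14/s2 MISS; vc=[26,10]
#5 0xe8→b14/s2 L1-HIT; vc=[26,10]
#6 0xac→b10/s2 VC-HIT; vc=[26,14]
#7 0xc0→b12/s0 MISS; vc=[26,14]
#8 0xa4→b10/s2 L1-HIT; vc=[26,14]
#9 0xc3→b12/s0 L1-HIT; vc=[26,14]
#10 0x1a5→b26/s2 VC-HIT; vc=[10,14]
#11 0x1a2→b26/s2 L1-HIT; vc=[10,14]
#12 0x1a1→b26/s2 L1-HIT; vc=[10,14]
#13 0x1aa→b26/s2 L1-HIT; vc=[10,14]
#14 0xa8→b10/s2 VC-HIT; vc=[26,14]
#15 0x148→b20/s0 MISS; vc=[26,14,12]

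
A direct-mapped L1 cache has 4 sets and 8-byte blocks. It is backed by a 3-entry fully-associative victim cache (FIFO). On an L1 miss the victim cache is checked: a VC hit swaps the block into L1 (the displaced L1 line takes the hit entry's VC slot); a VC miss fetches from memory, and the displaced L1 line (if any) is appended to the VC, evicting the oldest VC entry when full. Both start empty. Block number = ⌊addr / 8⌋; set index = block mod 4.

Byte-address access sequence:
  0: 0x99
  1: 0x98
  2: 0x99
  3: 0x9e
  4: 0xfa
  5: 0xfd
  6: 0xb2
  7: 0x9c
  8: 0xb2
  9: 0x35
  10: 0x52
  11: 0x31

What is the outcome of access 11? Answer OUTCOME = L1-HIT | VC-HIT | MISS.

OUTCOME = VC-HIT

0: 0x99 (blk 19, set 3) → MISS  vc=[]
1: 0x98 (blk 19, set 3) → L1-HIT  vc=[]
2: 0x99 (blk 19, set 3) → L1-HIT  vc=[]
3: 0x9e (blk 19, set 3) → L1-HIT  vc=[]
4: 0xfa (blk 31, set 3) → MISS  vc=[19]
5: 0xfd (blk 31, set 3) → L1-HIT  vc=[19]
6: 0xb2 (blk 22, set 2) → MISS  vc=[19]
7: 0x9c (blk 19, set 3) → VC-HIT  vc=[31]
8: 0xb2 (blk 22, set 2) → L1-HIT  vc=[31]
9: 0x35 (blk 6, set 2) → MISS  vc=[31, 22]
10: 0x52 (blk 10, set 2) → MISS  vc=[31, 22, 6]
11: 0x31 (blk 6, set 2) → VC-HIT  vc=[31, 22, 10]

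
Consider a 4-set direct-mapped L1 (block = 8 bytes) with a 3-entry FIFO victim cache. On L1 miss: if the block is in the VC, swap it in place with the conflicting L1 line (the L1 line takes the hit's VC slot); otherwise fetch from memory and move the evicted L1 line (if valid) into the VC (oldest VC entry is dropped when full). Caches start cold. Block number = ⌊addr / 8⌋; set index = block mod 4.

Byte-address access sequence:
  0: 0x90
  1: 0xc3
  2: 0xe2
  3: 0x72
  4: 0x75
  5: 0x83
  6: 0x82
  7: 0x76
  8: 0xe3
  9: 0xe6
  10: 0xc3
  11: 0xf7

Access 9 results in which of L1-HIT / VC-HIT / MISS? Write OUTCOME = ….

  [0] addr=0x90 blk=18 s=2: MISS | VC []
  [1] addr=0xc3 blk=24 s=0: MISS | VC []
  [2] addr=0xe2 blk=28 s=0: MISS | VC [24]
  [3] addr=0x72 blk=14 s=2: MISS | VC [24, 18]
  [4] addr=0x75 blk=14 s=2: L1-HIT | VC [24, 18]
  [5] addr=0x83 blk=16 s=0: MISS | VC [24, 18, 28]
  [6] addr=0x82 blk=16 s=0: L1-HIT | VC [24, 18, 28]
  [7] addr=0x76 blk=14 s=2: L1-HIT | VC [24, 18, 28]
  [8] addr=0xe3 blk=28 s=0: VC-HIT | VC [24, 18, 16]
  [9] addr=0xe6 blk=28 s=0: L1-HIT | VC [24, 18, 16]
  [10] addr=0xc3 blk=24 s=0: VC-HIT | VC [28, 18, 16]
  [11] addr=0xf7 blk=30 s=2: MISS | VC [18, 16, 14]

OUTCOME = L1-HIT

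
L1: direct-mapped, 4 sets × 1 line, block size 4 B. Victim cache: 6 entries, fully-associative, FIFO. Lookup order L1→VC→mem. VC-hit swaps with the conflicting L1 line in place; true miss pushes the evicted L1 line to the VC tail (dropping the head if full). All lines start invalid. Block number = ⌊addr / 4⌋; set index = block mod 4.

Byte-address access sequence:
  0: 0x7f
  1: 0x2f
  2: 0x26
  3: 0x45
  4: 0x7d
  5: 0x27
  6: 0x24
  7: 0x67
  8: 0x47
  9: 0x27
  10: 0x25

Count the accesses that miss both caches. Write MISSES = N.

MISSES = 5

#0 0x7f→b31/s3 MISS; vc=[]
#1 0x2f→b11/s3 MISS; vc=[31]
#2 0x26→b9/s1 MISS; vc=[31]
#3 0x45→b17/s1 MISS; vc=[31,9]
#4 0x7d→b31/s3 VC-HIT; vc=[11,9]
#5 0x27→b9/s1 VC-HIT; vc=[11,17]
#6 0x24→b9/s1 L1-HIT; vc=[11,17]
#7 0x67→b25/s1 MISS; vc=[11,17,9]
#8 0x47→b17/s1 VC-HIT; vc=[11,25,9]
#9 0x27→b9/s1 VC-HIT; vc=[11,25,17]
#10 0x25→b9/s1 L1-HIT; vc=[11,25,17]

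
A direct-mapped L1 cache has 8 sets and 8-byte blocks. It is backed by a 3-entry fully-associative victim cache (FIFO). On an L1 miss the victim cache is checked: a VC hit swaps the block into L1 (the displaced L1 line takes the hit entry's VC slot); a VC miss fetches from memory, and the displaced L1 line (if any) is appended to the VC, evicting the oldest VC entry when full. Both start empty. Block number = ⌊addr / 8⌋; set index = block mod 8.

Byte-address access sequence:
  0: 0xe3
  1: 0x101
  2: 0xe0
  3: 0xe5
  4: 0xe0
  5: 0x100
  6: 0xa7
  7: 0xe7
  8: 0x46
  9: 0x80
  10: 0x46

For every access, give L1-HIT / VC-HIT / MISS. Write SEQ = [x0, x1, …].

  [0] addr=0xe3 blk=28 s=4: MISS | VC []
  [1] addr=0x101 blk=32 s=0: MISS | VC []
  [2] addr=0xe0 blk=28 s=4: L1-HIT | VC []
  [3] addr=0xe5 blk=28 s=4: L1-HIT | VC []
  [4] addr=0xe0 blk=28 s=4: L1-HIT | VC []
  [5] addr=0x100 blk=32 s=0: L1-HIT | VC []
  [6] addr=0xa7 blk=20 s=4: MISS | VC [28]
  [7] addr=0xe7 blk=28 s=4: VC-HIT | VC [20]
  [8] addr=0x46 blk=8 s=0: MISS | VC [20, 32]
  [9] addr=0x80 blk=16 s=0: MISS | VC [20, 32, 8]
  [10] addr=0x46 blk=8 s=0: VC-HIT | VC [20, 32, 16]

SEQ = [MISS, MISS, L1-HIT, L1-HIT, L1-HIT, L1-HIT, MISS, VC-HIT, MISS, MISS, VC-HIT]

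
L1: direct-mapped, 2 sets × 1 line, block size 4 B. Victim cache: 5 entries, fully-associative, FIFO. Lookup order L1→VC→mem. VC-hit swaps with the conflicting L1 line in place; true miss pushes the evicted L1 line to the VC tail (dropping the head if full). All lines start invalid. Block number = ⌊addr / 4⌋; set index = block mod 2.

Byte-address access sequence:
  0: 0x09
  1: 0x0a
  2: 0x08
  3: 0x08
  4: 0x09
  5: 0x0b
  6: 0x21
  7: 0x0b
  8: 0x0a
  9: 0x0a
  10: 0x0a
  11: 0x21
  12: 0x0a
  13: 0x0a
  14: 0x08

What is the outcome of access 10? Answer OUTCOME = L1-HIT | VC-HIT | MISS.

OUTCOME = L1-HIT

#0 0x9→b2/s0 MISS; vc=[]
#1 0xa→b2/s0 L1-HIT; vc=[]
#2 0x8→b2/s0 L1-HIT; vc=[]
#3 0x8→b2/s0 L1-HIT; vc=[]
#4 0x9→b2/s0 L1-HIT; vc=[]
#5 0xb→b2/s0 L1-HIT; vc=[]
#6 0x21→b8/s0 MISS; vc=[2]
#7 0xb→b2/s0 VC-HIT; vc=[8]
#8 0xa→b2/s0 L1-HIT; vc=[8]
#9 0xa→b2/s0 L1-HIT; vc=[8]
#10 0xa→b2/s0 L1-HIT; vc=[8]
#11 0x21→b8/s0 VC-HIT; vc=[2]
#12 0xa→b2/s0 VC-HIT; vc=[8]
#13 0xa→b2/s0 L1-HIT; vc=[8]
#14 0x8→b2/s0 L1-HIT; vc=[8]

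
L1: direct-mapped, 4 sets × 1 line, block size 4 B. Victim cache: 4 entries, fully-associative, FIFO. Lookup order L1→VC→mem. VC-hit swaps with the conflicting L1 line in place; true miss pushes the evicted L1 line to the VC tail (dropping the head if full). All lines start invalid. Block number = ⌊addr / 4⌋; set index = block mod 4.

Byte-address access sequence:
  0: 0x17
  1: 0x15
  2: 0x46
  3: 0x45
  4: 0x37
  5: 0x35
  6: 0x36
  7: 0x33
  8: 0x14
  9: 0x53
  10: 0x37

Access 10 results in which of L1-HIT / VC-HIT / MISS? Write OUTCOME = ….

OUTCOME = VC-HIT

#0 0x17→b5/s1 MISS; vc=[]
#1 0x15→b5/s1 L1-HIT; vc=[]
#2 0x46→b17/s1 MISS; vc=[5]
#3 0x45→b17/s1 L1-HIT; vc=[5]
#4 0x37→b13/s1 MISS; vc=[5,17]
#5 0x35→b13/s1 L1-HIT; vc=[5,17]
#6 0x36→b13/s1 L1-HIT; vc=[5,17]
#7 0x33→b12/s0 MISS; vc=[5,17]
#8 0x14→b5/s1 VC-HIT; vc=[13,17]
#9 0x53→b20/s0 MISS; vc=[13,17,12]
#10 0x37→b13/s1 VC-HIT; vc=[5,17,12]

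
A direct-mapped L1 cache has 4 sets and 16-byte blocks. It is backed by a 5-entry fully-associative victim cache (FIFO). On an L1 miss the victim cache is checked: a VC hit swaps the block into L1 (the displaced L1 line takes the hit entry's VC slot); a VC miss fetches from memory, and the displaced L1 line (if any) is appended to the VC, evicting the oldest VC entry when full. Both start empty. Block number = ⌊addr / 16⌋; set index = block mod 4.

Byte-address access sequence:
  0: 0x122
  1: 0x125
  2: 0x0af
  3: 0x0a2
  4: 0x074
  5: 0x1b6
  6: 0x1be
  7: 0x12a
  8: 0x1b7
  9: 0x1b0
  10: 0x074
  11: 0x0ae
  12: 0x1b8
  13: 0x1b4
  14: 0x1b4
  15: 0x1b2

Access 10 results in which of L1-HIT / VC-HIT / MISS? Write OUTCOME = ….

OUTCOME = VC-HIT

0: 0x122 (blk 18, set 2) → MISS  vc=[]
1: 0x125 (blk 18, set 2) → L1-HIT  vc=[]
2: 0xaf (blk 10, set 2) → MISS  vc=[18]
3: 0xa2 (blk 10, set 2) → L1-HIT  vc=[18]
4: 0x74 (blk 7, set 3) → MISS  vc=[18]
5: 0x1b6 (blk 27, set 3) → MISS  vc=[18, 7]
6: 0x1be (blk 27, set 3) → L1-HIT  vc=[18, 7]
7: 0x12a (blk 18, set 2) → VC-HIT  vc=[10, 7]
8: 0x1b7 (blk 27, set 3) → L1-HIT  vc=[10, 7]
9: 0x1b0 (blk 27, set 3) → L1-HIT  vc=[10, 7]
10: 0x74 (blk 7, set 3) → VC-HIT  vc=[10, 27]
11: 0xae (blk 10, set 2) → VC-HIT  vc=[18, 27]
12: 0x1b8 (blk 27, set 3) → VC-HIT  vc=[18, 7]
13: 0x1b4 (blk 27, set 3) → L1-HIT  vc=[18, 7]
14: 0x1b4 (blk 27, set 3) → L1-HIT  vc=[18, 7]
15: 0x1b2 (blk 27, set 3) → L1-HIT  vc=[18, 7]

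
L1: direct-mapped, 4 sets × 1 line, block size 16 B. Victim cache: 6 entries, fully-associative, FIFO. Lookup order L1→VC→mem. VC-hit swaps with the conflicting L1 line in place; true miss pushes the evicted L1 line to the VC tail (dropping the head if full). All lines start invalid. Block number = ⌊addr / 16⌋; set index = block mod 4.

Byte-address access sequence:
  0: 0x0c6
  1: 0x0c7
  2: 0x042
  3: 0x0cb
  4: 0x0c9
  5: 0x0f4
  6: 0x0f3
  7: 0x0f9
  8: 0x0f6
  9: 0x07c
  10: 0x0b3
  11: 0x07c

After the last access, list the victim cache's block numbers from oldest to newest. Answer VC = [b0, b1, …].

VC = [4, 15, 11]

0: 0xc6 (blk 12, set 0) → MISS  vc=[]
1: 0xc7 (blk 12, set 0) → L1-HIT  vc=[]
2: 0x42 (blk 4, set 0) → MISS  vc=[12]
3: 0xcb (blk 12, set 0) → VC-HIT  vc=[4]
4: 0xc9 (blk 12, set 0) → L1-HIT  vc=[4]
5: 0xf4 (blk 15, set 3) → MISS  vc=[4]
6: 0xf3 (blk 15, set 3) → L1-HIT  vc=[4]
7: 0xf9 (blk 15, set 3) → L1-HIT  vc=[4]
8: 0xf6 (blk 15, set 3) → L1-HIT  vc=[4]
9: 0x7c (blk 7, set 3) → MISS  vc=[4, 15]
10: 0xb3 (blk 11, set 3) → MISS  vc=[4, 15, 7]
11: 0x7c (blk 7, set 3) → VC-HIT  vc=[4, 15, 11]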